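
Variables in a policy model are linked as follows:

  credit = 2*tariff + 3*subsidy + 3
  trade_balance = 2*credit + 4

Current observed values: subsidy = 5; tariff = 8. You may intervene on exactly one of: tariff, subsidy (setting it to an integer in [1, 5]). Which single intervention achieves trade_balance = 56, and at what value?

set tariff = 4

Intervening on tariff: with other inputs at their observed values, trade_balance = 4*tariff + 40. Solving for 56 gives tariff = 4, within [1, 5].
Intervening on subsidy: trade_balance = 6*subsidy + 42. Reaching 56 requires subsidy = 7/3, not an integer.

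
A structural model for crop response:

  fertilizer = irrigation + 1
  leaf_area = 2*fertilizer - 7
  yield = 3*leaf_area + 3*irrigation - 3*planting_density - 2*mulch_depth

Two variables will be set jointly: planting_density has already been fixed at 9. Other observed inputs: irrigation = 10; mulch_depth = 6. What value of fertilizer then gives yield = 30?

fertilizer = 10

With planting_density held at 9:
Intervening on fertilizer fixes its value directly, overriding its dependence on irrigation.
Substituting into the yield equation gives yield = 6*fertilizer - 30.
Solve 6*fertilizer - 30 = 30: fertilizer = (30 + 30) / 6 = 10.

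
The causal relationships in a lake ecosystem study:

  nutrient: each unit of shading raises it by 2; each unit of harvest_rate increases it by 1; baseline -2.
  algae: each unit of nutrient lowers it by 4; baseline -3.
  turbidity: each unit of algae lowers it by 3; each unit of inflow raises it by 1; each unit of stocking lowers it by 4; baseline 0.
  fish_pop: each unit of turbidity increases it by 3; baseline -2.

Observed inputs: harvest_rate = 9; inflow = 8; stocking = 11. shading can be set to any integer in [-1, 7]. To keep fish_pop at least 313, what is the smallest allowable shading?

Substituting into the nutrient equation gives nutrient = 2*shading + 7.
Substituting into the algae equation gives algae = -8*shading - 31.
turbidity becomes 24*shading + 57.
fish_pop becomes 72*shading + 169.
Require 72*shading + 169 ≥ 313, so shading ≥ 2.
The smallest integer in [-1, 7] satisfying this is 2.

shading = 2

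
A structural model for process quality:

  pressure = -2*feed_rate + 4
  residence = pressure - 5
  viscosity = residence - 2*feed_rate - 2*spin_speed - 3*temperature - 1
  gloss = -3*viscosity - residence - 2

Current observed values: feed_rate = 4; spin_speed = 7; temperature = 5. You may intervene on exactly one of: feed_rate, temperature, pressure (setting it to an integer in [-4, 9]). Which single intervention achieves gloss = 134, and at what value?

set feed_rate = 3

Intervening on feed_rate: with other inputs at their observed values, gloss = 14*feed_rate + 92. Solving for 134 gives feed_rate = 3, within [-4, 9].
Intervening on temperature: gloss = 9*temperature + 103. Reaching 134 requires temperature = 31/9, not an integer.
Intervening on pressure: gloss = -4*pressure + 132. Reaching 134 requires pressure = -1/2, not an integer.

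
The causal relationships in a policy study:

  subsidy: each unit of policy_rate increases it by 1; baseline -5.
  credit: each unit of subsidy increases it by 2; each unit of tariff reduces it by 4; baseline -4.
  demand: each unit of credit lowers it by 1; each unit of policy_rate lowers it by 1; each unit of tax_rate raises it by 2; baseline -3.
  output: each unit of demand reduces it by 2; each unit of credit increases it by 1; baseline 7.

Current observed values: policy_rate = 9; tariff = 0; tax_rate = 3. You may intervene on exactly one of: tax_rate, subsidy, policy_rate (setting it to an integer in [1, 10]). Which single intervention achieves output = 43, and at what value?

Intervening on tax_rate: output = -4*tax_rate + 43. Reaching 43 requires tax_rate = 0, outside [1, 10].
Intervening on subsidy: with other inputs at their observed values, output = 6*subsidy + 7. Solving for 43 gives subsidy = 6, within [1, 10].
Intervening on policy_rate: output = 8*policy_rate - 41. Reaching 43 requires policy_rate = 21/2, not an integer.

set subsidy = 6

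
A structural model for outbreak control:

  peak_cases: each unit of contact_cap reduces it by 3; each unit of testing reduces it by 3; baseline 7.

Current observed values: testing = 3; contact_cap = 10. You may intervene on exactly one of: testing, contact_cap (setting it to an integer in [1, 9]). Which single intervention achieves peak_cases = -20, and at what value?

set contact_cap = 6

Intervening on testing: peak_cases = -3*testing - 23. Reaching -20 requires testing = -1, outside [1, 9].
Intervening on contact_cap: with other inputs at their observed values, peak_cases = -3*contact_cap - 2. Solving for -20 gives contact_cap = 6, within [1, 9].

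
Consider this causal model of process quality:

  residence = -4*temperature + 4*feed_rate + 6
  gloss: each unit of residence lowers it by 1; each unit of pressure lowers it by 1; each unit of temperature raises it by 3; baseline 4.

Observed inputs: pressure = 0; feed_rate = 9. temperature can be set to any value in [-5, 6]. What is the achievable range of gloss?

-73 to 4

Substituting into the residence equation gives residence = -4*temperature + 42.
This gives gloss = 7*temperature - 38.
Linear in temperature, so extremes are at the endpoints: temperature = -5 gives gloss = -73; temperature = 6 gives gloss = 4.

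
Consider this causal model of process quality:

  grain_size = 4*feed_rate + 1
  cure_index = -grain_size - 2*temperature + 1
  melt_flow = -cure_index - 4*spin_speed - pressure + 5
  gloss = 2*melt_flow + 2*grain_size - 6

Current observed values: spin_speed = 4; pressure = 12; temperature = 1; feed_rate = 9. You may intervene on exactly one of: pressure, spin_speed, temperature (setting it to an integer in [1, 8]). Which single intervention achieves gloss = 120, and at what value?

Intervening on pressure: with other inputs at their observed values, gloss = -2*pressure + 122. Solving for 120 gives pressure = 1, within [1, 8].
Intervening on spin_speed: gloss = -8*spin_speed + 130. Reaching 120 requires spin_speed = 5/4, not an integer.
Intervening on temperature: gloss = 4*temperature + 94. Reaching 120 requires temperature = 13/2, not an integer.

set pressure = 1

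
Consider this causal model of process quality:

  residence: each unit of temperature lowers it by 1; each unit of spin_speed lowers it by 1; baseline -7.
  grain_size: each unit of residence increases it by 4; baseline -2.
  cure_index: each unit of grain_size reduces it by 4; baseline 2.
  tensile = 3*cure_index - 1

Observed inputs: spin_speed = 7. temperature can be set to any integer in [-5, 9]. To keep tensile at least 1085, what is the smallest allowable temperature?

Substituting into the residence equation gives residence = -temperature - 14.
grain_size becomes -4*temperature - 58.
Substituting into the cure_index equation gives cure_index = 16*temperature + 234.
Substituting into the tensile equation gives tensile = 48*temperature + 701.
Require 48*temperature + 701 ≥ 1085, so temperature ≥ 8.
The smallest integer in [-5, 9] satisfying this is 8.

temperature = 8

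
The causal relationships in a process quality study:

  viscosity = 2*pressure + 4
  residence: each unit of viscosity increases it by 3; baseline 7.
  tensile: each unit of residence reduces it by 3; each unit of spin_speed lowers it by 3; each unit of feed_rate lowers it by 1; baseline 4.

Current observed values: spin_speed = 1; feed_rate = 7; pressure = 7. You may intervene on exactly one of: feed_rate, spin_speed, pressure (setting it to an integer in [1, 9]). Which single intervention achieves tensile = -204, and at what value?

set spin_speed = 6

Intervening on feed_rate: tensile = -feed_rate - 182. Reaching -204 requires feed_rate = 22, outside [1, 9].
Intervening on spin_speed: with other inputs at their observed values, tensile = -3*spin_speed - 186. Solving for -204 gives spin_speed = 6, within [1, 9].
Intervening on pressure: tensile = -18*pressure - 63. Reaching -204 requires pressure = 47/6, not an integer.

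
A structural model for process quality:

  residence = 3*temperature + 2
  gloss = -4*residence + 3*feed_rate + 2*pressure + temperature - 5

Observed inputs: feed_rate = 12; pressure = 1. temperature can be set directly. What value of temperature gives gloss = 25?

Substituting into the gloss equation gives gloss = -11*temperature + 25.
Solve -11*temperature + 25 = 25: temperature = (25 - 25) / -11 = 0.

temperature = 0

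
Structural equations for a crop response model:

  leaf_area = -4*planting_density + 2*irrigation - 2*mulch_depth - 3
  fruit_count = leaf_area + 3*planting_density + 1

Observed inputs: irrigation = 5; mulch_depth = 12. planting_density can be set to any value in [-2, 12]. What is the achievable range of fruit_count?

-28 to -14

Substituting into the leaf_area equation gives leaf_area = -4*planting_density - 17.
fruit_count becomes -planting_density - 16.
Linear in planting_density, so extremes are at the endpoints: planting_density = -2 gives fruit_count = -14; planting_density = 12 gives fruit_count = -28.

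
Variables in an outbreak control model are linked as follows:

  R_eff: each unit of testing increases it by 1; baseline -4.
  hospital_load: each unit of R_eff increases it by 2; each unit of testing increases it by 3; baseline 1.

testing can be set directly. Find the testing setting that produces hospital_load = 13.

Substituting into the hospital_load equation gives hospital_load = 5*testing - 7.
Solve 5*testing - 7 = 13: testing = (13 + 7) / 5 = 4.

testing = 4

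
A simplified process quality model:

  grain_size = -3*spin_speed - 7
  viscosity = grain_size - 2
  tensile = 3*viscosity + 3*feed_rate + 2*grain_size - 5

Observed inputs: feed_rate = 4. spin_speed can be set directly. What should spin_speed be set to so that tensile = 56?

spin_speed = -6

Substituting into the viscosity equation gives viscosity = -3*spin_speed - 9.
This gives tensile = -15*spin_speed - 34.
Solve -15*spin_speed - 34 = 56: spin_speed = (56 + 34) / -15 = -6.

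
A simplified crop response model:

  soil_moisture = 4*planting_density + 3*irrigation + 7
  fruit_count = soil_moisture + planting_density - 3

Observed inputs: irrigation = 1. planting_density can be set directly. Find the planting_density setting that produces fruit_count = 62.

Substituting into the soil_moisture equation gives soil_moisture = 4*planting_density + 10.
So fruit_count = 5*planting_density + 7.
Solve 5*planting_density + 7 = 62: planting_density = (62 - 7) / 5 = 11.

planting_density = 11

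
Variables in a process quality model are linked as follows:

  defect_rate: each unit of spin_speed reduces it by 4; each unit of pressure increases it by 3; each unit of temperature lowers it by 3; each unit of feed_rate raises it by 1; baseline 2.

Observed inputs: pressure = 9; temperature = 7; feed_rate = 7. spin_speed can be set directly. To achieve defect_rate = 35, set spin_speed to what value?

Substituting into the defect_rate equation gives defect_rate = -4*spin_speed + 15.
Solve -4*spin_speed + 15 = 35: spin_speed = (35 - 15) / -4 = -5.

spin_speed = -5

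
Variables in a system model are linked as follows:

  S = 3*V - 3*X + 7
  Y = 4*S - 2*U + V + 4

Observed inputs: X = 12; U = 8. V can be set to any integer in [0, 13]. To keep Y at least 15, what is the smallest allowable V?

V = 11

Substituting into the S equation gives S = 3*V - 29.
Substituting into the Y equation gives Y = 13*V - 128.
Require 13*V - 128 ≥ 15, so V ≥ 11.
The smallest integer in [0, 13] satisfying this is 11.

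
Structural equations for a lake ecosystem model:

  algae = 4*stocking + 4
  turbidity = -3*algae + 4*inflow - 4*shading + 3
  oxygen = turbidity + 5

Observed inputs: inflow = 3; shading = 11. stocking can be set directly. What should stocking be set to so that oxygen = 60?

Substituting into the turbidity equation gives turbidity = -12*stocking - 41.
oxygen becomes -12*stocking - 36.
Solve -12*stocking - 36 = 60: stocking = (60 + 36) / -12 = -8.

stocking = -8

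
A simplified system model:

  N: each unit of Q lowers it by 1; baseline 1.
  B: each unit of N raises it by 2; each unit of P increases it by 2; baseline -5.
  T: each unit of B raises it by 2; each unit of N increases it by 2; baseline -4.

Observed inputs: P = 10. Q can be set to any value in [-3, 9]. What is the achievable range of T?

Substituting into the B equation gives B = -2*Q + 17.
Substituting into the T equation gives T = -6*Q + 32.
Linear in Q, so extremes are at the endpoints: Q = -3 gives T = 50; Q = 9 gives T = -22.

-22 to 50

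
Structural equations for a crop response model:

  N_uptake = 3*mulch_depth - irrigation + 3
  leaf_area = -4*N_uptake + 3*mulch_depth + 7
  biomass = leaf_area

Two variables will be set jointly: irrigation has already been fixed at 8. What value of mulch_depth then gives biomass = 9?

With irrigation held at 8:
Substituting into the N_uptake equation gives N_uptake = 3*mulch_depth - 5.
This gives leaf_area = -9*mulch_depth + 27.
Substituting into the biomass equation gives biomass = -9*mulch_depth + 27.
Solve -9*mulch_depth + 27 = 9: mulch_depth = (9 - 27) / -9 = 2.

mulch_depth = 2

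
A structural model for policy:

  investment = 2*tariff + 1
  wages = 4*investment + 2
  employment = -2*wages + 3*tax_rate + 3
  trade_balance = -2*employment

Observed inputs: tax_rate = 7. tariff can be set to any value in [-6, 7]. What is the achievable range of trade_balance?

Substituting into the wages equation gives wages = 8*tariff + 6.
Substituting into the employment equation gives employment = -16*tariff + 12.
trade_balance becomes 32*tariff - 24.
Linear in tariff, so extremes are at the endpoints: tariff = -6 gives trade_balance = -216; tariff = 7 gives trade_balance = 200.

-216 to 200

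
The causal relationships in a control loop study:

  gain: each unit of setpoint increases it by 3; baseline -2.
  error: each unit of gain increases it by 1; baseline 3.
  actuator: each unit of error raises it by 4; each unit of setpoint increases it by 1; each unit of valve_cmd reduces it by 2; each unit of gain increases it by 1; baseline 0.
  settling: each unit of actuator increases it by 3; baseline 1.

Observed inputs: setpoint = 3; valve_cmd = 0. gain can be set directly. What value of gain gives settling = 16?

Intervening on gain fixes its value directly, overriding its dependence on setpoint.
Substituting into the actuator equation gives actuator = 5*gain + 15.
settling becomes 15*gain + 46.
Solve 15*gain + 46 = 16: gain = (16 - 46) / 15 = -2.

gain = -2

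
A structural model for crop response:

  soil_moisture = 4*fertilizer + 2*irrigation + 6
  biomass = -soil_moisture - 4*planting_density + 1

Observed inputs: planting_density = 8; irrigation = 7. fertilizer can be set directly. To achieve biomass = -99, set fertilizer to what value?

fertilizer = 12

Substituting into the soil_moisture equation gives soil_moisture = 4*fertilizer + 20.
Substituting into the biomass equation gives biomass = -4*fertilizer - 51.
Solve -4*fertilizer - 51 = -99: fertilizer = (-99 + 51) / -4 = 12.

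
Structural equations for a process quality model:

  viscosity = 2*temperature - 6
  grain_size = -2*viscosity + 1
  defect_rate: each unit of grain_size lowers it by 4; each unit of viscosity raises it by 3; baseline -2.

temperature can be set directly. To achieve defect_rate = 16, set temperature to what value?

Substituting into the grain_size equation gives grain_size = -4*temperature + 13.
Substituting into the defect_rate equation gives defect_rate = 22*temperature - 72.
Solve 22*temperature - 72 = 16: temperature = (16 + 72) / 22 = 4.

temperature = 4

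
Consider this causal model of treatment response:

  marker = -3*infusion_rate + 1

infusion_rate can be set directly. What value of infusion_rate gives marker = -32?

Solve -3*infusion_rate + 1 = -32: infusion_rate = (-32 - 1) / -3 = 11.

infusion_rate = 11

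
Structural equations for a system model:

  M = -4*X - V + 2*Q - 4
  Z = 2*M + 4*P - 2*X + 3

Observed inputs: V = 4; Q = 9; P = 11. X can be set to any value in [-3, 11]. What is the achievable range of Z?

-43 to 97

Substituting into the M equation gives M = -4*X + 10.
Substituting into the Z equation gives Z = -10*X + 67.
Linear in X, so extremes are at the endpoints: X = -3 gives Z = 97; X = 11 gives Z = -43.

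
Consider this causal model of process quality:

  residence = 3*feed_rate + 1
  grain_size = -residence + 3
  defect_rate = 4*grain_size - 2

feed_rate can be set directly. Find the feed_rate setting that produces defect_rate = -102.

feed_rate = 9

Substituting into the grain_size equation gives grain_size = -3*feed_rate + 2.
Substituting into the defect_rate equation gives defect_rate = -12*feed_rate + 6.
Solve -12*feed_rate + 6 = -102: feed_rate = (-102 - 6) / -12 = 9.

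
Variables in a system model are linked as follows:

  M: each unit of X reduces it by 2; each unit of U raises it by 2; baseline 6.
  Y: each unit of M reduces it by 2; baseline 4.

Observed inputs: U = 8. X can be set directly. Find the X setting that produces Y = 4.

Substituting into the M equation gives M = -2*X + 22.
Y becomes 4*X - 40.
Solve 4*X - 40 = 4: X = (4 + 40) / 4 = 11.

X = 11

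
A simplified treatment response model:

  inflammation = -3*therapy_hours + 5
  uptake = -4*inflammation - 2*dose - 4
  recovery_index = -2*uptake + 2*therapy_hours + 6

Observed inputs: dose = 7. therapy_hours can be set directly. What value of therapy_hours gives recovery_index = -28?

therapy_hours = 5

Substituting into the uptake equation gives uptake = 12*therapy_hours - 38.
This gives recovery_index = -22*therapy_hours + 82.
Solve -22*therapy_hours + 82 = -28: therapy_hours = (-28 - 82) / -22 = 5.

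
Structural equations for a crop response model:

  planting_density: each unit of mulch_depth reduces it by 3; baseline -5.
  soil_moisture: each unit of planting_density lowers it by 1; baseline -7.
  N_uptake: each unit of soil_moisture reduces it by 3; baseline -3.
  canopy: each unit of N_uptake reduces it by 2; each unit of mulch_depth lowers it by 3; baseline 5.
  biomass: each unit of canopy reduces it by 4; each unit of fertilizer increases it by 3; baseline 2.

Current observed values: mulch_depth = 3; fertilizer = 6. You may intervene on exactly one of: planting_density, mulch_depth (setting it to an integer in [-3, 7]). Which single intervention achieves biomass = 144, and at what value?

Intervening on planting_density: biomass = 24*planting_density + 180. Reaching 144 requires planting_density = -3/2, not an integer.
Intervening on mulch_depth: with other inputs at their observed values, biomass = -60*mulch_depth + 24. Solving for 144 gives mulch_depth = -2, within [-3, 7].

set mulch_depth = -2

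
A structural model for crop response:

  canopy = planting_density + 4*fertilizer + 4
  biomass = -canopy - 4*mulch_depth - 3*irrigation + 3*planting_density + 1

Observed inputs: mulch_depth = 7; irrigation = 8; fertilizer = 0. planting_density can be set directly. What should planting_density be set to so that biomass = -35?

Substituting into the canopy equation gives canopy = planting_density + 4.
biomass becomes 2*planting_density - 55.
Solve 2*planting_density - 55 = -35: planting_density = (-35 + 55) / 2 = 10.

planting_density = 10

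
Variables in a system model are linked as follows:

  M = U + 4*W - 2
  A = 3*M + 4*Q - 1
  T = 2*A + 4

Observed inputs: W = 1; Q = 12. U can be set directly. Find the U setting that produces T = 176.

Substituting into the M equation gives M = U + 2.
So A = 3*U + 53.
This gives T = 6*U + 110.
Solve 6*U + 110 = 176: U = (176 - 110) / 6 = 11.

U = 11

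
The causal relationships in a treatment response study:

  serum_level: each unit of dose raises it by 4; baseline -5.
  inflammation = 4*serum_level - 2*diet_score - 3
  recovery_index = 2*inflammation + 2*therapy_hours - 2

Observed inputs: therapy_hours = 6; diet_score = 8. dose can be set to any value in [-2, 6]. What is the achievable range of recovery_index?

-132 to 124

Substituting into the inflammation equation gives inflammation = 16*dose - 39.
Substituting into the recovery_index equation gives recovery_index = 32*dose - 68.
Linear in dose, so extremes are at the endpoints: dose = -2 gives recovery_index = -132; dose = 6 gives recovery_index = 124.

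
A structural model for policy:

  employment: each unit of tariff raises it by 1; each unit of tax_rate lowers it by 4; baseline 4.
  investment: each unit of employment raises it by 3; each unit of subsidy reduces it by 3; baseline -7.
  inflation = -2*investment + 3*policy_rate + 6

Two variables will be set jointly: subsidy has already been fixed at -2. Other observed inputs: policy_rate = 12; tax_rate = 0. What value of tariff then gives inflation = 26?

tariff = -1

With subsidy held at -2:
Substituting into the employment equation gives employment = tariff + 4.
Substituting into the investment equation gives investment = 3*tariff + 11.
So inflation = -6*tariff + 20.
Solve -6*tariff + 20 = 26: tariff = (26 - 20) / -6 = -1.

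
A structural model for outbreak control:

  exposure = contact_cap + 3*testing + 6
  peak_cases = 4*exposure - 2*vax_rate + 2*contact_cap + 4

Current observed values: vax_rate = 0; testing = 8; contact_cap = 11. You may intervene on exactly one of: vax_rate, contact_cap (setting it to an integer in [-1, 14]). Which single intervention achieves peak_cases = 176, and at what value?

set vax_rate = 7

Intervening on vax_rate: with other inputs at their observed values, peak_cases = -2*vax_rate + 190. Solving for 176 gives vax_rate = 7, within [-1, 14].
Intervening on contact_cap: peak_cases = 6*contact_cap + 124. Reaching 176 requires contact_cap = 26/3, not an integer.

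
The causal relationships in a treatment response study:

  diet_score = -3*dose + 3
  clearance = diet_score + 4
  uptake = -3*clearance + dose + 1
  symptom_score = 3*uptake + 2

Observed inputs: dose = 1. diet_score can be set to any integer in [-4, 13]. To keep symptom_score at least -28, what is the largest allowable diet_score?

Intervening on diet_score fixes its value directly, overriding its dependence on dose.
Substituting into the uptake equation gives uptake = -3*diet_score - 10.
Substituting into the symptom_score equation gives symptom_score = -9*diet_score - 28.
Require -9*diet_score - 28 ≥ -28, so diet_score ≤ 0.
The largest integer in [-4, 13] satisfying this is 0.

diet_score = 0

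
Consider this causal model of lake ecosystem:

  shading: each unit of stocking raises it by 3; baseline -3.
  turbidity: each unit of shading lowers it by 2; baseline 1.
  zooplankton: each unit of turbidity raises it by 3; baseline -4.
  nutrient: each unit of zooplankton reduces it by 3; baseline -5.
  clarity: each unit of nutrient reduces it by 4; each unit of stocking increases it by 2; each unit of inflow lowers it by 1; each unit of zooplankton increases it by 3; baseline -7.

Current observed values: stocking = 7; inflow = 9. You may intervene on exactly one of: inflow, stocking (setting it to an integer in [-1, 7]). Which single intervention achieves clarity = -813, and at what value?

set stocking = 4

Intervening on inflow: clarity = -inflow - 1608. Reaching -813 requires inflow = -795, outside [-1, 7].
Intervening on stocking: with other inputs at their observed values, clarity = -268*stocking + 259. Solving for -813 gives stocking = 4, within [-1, 7].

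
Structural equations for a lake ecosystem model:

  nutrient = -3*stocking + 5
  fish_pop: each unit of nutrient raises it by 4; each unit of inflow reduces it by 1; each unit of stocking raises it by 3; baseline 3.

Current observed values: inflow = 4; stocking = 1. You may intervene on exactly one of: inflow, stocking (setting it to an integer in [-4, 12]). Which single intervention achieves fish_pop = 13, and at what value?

Intervening on inflow: with other inputs at their observed values, fish_pop = -inflow + 14. Solving for 13 gives inflow = 1, within [-4, 12].
Intervening on stocking: fish_pop = -9*stocking + 19. Reaching 13 requires stocking = 2/3, not an integer.

set inflow = 1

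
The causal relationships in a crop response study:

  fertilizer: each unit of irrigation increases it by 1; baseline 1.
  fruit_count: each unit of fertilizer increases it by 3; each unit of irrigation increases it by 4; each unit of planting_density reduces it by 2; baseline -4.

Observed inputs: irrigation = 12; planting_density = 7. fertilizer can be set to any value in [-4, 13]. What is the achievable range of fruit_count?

Intervening on fertilizer fixes its value directly, overriding its dependence on irrigation.
Substituting into the fruit_count equation gives fruit_count = 3*fertilizer + 30.
Linear in fertilizer, so extremes are at the endpoints: fertilizer = -4 gives fruit_count = 18; fertilizer = 13 gives fruit_count = 69.

18 to 69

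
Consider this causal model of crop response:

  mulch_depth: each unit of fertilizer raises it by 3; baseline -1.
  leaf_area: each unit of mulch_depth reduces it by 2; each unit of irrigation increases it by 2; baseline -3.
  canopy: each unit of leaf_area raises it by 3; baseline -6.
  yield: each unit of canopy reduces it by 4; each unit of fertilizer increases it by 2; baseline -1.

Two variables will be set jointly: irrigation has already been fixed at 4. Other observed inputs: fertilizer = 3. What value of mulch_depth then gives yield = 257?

mulch_depth = 12

With irrigation held at 4:
Intervening on mulch_depth fixes its value directly, overriding its dependence on fertilizer.
Substituting into the leaf_area equation gives leaf_area = -2*mulch_depth + 5.
So canopy = -6*mulch_depth + 9.
Substituting into the yield equation gives yield = 24*mulch_depth - 31.
Solve 24*mulch_depth - 31 = 257: mulch_depth = (257 + 31) / 24 = 12.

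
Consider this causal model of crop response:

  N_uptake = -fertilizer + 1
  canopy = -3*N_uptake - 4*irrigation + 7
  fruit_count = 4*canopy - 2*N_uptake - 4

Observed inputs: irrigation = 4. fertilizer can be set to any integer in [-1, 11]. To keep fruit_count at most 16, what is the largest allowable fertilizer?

fertilizer = 5

Substituting into the canopy equation gives canopy = 3*fertilizer - 12.
Substituting into the fruit_count equation gives fruit_count = 14*fertilizer - 54.
Require 14*fertilizer - 54 ≤ 16, so fertilizer ≤ 5.
The largest integer in [-1, 11] satisfying this is 5.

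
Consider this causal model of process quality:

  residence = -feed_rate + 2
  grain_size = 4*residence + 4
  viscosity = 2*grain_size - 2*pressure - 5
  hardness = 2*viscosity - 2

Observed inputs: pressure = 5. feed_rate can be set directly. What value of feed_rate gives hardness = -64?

feed_rate = 5

Substituting into the grain_size equation gives grain_size = -4*feed_rate + 12.
This gives viscosity = -8*feed_rate + 9.
Substituting into the hardness equation gives hardness = -16*feed_rate + 16.
Solve -16*feed_rate + 16 = -64: feed_rate = (-64 - 16) / -16 = 5.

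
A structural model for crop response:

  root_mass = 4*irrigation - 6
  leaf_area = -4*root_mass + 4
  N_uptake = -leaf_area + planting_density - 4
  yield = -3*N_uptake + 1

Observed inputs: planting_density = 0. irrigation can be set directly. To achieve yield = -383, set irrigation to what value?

Substituting into the leaf_area equation gives leaf_area = -16*irrigation + 28.
Substituting into the N_uptake equation gives N_uptake = 16*irrigation - 32.
Substituting into the yield equation gives yield = -48*irrigation + 97.
Solve -48*irrigation + 97 = -383: irrigation = (-383 - 97) / -48 = 10.

irrigation = 10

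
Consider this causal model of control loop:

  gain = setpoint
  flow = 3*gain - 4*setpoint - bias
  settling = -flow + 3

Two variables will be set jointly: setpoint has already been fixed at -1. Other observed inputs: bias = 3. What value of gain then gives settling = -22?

gain = 8

With setpoint held at -1:
Intervening on gain fixes its value directly, overriding its dependence on setpoint.
Substituting into the flow equation gives flow = 3*gain + 1.
So settling = -3*gain + 2.
Solve -3*gain + 2 = -22: gain = (-22 - 2) / -3 = 8.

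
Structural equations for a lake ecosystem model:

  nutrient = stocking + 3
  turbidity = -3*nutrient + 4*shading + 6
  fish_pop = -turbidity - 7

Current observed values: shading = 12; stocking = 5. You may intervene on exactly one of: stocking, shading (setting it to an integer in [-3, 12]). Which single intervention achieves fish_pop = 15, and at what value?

Intervening on stocking: fish_pop = 3*stocking - 52. Reaching 15 requires stocking = 67/3, not an integer.
Intervening on shading: with other inputs at their observed values, fish_pop = -4*shading + 11. Solving for 15 gives shading = -1, within [-3, 12].

set shading = -1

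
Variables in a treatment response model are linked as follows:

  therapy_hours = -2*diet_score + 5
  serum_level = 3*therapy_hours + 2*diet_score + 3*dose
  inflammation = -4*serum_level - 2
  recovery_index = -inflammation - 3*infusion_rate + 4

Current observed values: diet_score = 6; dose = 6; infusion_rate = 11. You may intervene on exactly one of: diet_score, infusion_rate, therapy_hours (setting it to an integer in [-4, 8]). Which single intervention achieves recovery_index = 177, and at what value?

set therapy_hours = 7

Intervening on diet_score: recovery_index = -16*diet_score + 105. Reaching 177 requires diet_score = -9/2, not an integer.
Intervening on infusion_rate: recovery_index = -3*infusion_rate + 42. Reaching 177 requires infusion_rate = -45, outside [-4, 8].
Intervening on therapy_hours: with other inputs at their observed values, recovery_index = 12*therapy_hours + 93. Solving for 177 gives therapy_hours = 7, within [-4, 8].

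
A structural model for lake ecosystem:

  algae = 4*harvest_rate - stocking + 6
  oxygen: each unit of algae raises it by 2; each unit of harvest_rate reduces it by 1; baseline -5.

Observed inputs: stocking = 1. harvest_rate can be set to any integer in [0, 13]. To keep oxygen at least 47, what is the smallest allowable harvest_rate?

harvest_rate = 6

Substituting into the algae equation gives algae = 4*harvest_rate + 5.
Substituting into the oxygen equation gives oxygen = 7*harvest_rate + 5.
Require 7*harvest_rate + 5 ≥ 47, so harvest_rate ≥ 6.
The smallest integer in [0, 13] satisfying this is 6.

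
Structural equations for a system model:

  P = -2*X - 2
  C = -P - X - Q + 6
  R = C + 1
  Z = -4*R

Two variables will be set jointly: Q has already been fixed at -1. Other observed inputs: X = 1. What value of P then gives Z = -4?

P = 6

With Q held at -1:
Intervening on P fixes its value directly, overriding its dependence on X.
Substituting into the C equation gives C = -P + 6.
So R = -P + 7.
Substituting into the Z equation gives Z = 4*P - 28.
Solve 4*P - 28 = -4: P = (-4 + 28) / 4 = 6.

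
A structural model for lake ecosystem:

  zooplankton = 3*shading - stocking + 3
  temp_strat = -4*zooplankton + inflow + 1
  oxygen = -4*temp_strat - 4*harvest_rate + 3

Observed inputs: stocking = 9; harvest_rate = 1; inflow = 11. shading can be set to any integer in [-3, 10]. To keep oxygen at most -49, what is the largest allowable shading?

shading = 2

Substituting into the zooplankton equation gives zooplankton = 3*shading - 6.
Substituting into the temp_strat equation gives temp_strat = -12*shading + 36.
oxygen becomes 48*shading - 145.
Require 48*shading - 145 ≤ -49, so shading ≤ 2.
The largest integer in [-3, 10] satisfying this is 2.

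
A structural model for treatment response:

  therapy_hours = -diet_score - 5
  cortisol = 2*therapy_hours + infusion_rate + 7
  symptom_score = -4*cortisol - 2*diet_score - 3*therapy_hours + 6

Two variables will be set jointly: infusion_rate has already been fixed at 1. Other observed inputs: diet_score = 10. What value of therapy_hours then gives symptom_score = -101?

therapy_hours = 5

With infusion_rate held at 1:
Intervening on therapy_hours fixes its value directly, overriding its dependence on diet_score.
Substituting into the cortisol equation gives cortisol = 2*therapy_hours + 8.
So symptom_score = -11*therapy_hours - 46.
Solve -11*therapy_hours - 46 = -101: therapy_hours = (-101 + 46) / -11 = 5.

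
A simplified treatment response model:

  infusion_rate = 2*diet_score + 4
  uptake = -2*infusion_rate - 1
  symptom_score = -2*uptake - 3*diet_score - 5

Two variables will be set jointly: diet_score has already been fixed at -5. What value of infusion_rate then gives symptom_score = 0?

With diet_score held at -5:
Intervening on infusion_rate fixes its value directly, overriding its dependence on diet_score.
Substituting into the symptom_score equation gives symptom_score = 4*infusion_rate + 12.
Solve 4*infusion_rate + 12 = 0: infusion_rate = (0 - 12) / 4 = -3.

infusion_rate = -3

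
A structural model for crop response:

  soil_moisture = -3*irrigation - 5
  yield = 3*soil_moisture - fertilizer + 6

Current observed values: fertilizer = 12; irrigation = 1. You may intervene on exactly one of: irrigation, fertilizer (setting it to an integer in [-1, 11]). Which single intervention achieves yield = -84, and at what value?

set irrigation = 7

Intervening on irrigation: with other inputs at their observed values, yield = -9*irrigation - 21. Solving for -84 gives irrigation = 7, within [-1, 11].
Intervening on fertilizer: yield = -fertilizer - 18. Reaching -84 requires fertilizer = 66, outside [-1, 11].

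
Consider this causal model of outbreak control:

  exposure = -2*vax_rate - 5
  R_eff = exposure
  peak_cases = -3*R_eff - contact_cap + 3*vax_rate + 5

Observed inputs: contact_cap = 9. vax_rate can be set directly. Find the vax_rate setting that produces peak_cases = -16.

Substituting into the R_eff equation gives R_eff = -2*vax_rate - 5.
Substituting into the peak_cases equation gives peak_cases = 9*vax_rate + 11.
Solve 9*vax_rate + 11 = -16: vax_rate = (-16 - 11) / 9 = -3.

vax_rate = -3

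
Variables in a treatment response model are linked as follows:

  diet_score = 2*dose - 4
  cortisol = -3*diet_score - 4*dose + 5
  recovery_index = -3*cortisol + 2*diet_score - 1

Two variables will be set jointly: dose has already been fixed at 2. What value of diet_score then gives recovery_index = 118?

With dose held at 2:
Intervening on diet_score fixes its value directly, overriding its dependence on dose.
Substituting into the cortisol equation gives cortisol = -3*diet_score - 3.
This gives recovery_index = 11*diet_score + 8.
Solve 11*diet_score + 8 = 118: diet_score = (118 - 8) / 11 = 10.

diet_score = 10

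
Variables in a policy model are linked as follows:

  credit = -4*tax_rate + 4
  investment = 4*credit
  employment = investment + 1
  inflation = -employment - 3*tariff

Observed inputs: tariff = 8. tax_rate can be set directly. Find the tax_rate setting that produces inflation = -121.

Substituting into the investment equation gives investment = -16*tax_rate + 16.
Substituting into the employment equation gives employment = -16*tax_rate + 17.
inflation becomes 16*tax_rate - 41.
Solve 16*tax_rate - 41 = -121: tax_rate = (-121 + 41) / 16 = -5.

tax_rate = -5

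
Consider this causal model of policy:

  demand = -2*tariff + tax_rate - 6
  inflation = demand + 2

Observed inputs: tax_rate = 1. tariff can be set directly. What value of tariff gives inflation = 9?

Substituting into the demand equation gives demand = -2*tariff - 5.
Substituting into the inflation equation gives inflation = -2*tariff - 3.
Solve -2*tariff - 3 = 9: tariff = (9 + 3) / -2 = -6.

tariff = -6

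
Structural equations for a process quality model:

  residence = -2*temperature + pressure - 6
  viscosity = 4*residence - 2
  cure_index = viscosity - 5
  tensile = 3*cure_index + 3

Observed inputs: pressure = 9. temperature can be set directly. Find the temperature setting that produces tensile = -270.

Substituting into the residence equation gives residence = -2*temperature + 3.
Substituting into the viscosity equation gives viscosity = -8*temperature + 10.
cure_index becomes -8*temperature + 5.
So tensile = -24*temperature + 18.
Solve -24*temperature + 18 = -270: temperature = (-270 - 18) / -24 = 12.

temperature = 12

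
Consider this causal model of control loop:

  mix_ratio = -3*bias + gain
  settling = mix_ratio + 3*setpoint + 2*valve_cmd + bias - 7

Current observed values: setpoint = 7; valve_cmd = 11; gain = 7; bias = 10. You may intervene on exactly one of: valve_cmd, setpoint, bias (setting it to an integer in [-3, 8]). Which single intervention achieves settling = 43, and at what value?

set bias = 0

Intervening on valve_cmd: settling = 2*valve_cmd + 1. Reaching 43 requires valve_cmd = 21, outside [-3, 8].
Intervening on setpoint: settling = 3*setpoint + 2. Reaching 43 requires setpoint = 41/3, not an integer.
Intervening on bias: with other inputs at their observed values, settling = -2*bias + 43. Solving for 43 gives bias = 0, within [-3, 8].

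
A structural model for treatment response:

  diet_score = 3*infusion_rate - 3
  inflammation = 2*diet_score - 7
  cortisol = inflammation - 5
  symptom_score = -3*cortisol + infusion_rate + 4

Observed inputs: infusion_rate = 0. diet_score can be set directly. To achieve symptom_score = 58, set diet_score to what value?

diet_score = -3

Intervening on diet_score fixes its value directly, overriding its dependence on infusion_rate.
Substituting into the cortisol equation gives cortisol = 2*diet_score - 12.
Substituting into the symptom_score equation gives symptom_score = -6*diet_score + 40.
Solve -6*diet_score + 40 = 58: diet_score = (58 - 40) / -6 = -3.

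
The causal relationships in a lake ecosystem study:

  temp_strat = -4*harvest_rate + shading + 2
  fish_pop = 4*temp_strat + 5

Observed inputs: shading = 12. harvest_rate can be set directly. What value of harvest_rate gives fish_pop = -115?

harvest_rate = 11

Substituting into the temp_strat equation gives temp_strat = -4*harvest_rate + 14.
Substituting into the fish_pop equation gives fish_pop = -16*harvest_rate + 61.
Solve -16*harvest_rate + 61 = -115: harvest_rate = (-115 - 61) / -16 = 11.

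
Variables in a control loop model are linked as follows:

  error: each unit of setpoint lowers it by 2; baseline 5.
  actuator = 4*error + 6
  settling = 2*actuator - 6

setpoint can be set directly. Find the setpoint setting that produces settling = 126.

setpoint = -5

Substituting into the actuator equation gives actuator = -8*setpoint + 26.
settling becomes -16*setpoint + 46.
Solve -16*setpoint + 46 = 126: setpoint = (126 - 46) / -16 = -5.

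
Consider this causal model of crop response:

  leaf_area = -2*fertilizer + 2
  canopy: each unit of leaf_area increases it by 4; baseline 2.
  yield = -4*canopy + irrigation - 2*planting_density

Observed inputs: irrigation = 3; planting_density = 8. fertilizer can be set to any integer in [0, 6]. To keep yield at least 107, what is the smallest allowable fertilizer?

Substituting into the canopy equation gives canopy = -8*fertilizer + 10.
Substituting into the yield equation gives yield = 32*fertilizer - 53.
Require 32*fertilizer - 53 ≥ 107, so fertilizer ≥ 5.
The smallest integer in [0, 6] satisfying this is 5.

fertilizer = 5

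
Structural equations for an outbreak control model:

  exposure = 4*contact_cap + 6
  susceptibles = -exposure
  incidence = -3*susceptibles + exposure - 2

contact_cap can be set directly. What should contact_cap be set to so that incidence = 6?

contact_cap = -1

Substituting into the susceptibles equation gives susceptibles = -4*contact_cap - 6.
Substituting into the incidence equation gives incidence = 16*contact_cap + 22.
Solve 16*contact_cap + 22 = 6: contact_cap = (6 - 22) / 16 = -1.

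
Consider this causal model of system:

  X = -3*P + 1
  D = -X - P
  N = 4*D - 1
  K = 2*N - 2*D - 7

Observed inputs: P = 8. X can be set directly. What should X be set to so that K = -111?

X = 9

Intervening on X fixes its value directly, overriding its dependence on P.
Substituting into the D equation gives D = -X - 8.
N becomes -4*X - 33.
This gives K = -6*X - 57.
Solve -6*X - 57 = -111: X = (-111 + 57) / -6 = 9.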